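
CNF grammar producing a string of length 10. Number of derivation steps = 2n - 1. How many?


Chomsky Normal Form derivation:
String length n = 10
Each step either:
  - Splits a nonterminal into two (n-1 such steps)
  - Converts a nonterminal to terminal (n such steps)
Total = (n-1) + n = 2n - 1
= 2(10) - 1
= 20 - 1
= 19

19


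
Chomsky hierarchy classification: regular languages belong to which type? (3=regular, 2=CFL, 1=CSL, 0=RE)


Chomsky hierarchy levels:
  Type 3: Regular (DFA/NFA/regex)
  Type 2: Context-free (PDA)
  Type 1: Context-sensitive
  Type 0: Recursively enumerable (TM)
'regular' corresponds to Type 3

3


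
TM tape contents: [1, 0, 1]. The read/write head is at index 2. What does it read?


Tape: [1, 0, 1]
Positions: 0 1 2
Values:    1 0 1
Head at position 2
tape[2] = 1

1


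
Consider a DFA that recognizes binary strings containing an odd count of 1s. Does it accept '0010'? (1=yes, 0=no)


DFA has 2 states: q_even (start, accept=no) and q_odd
Processing string '0010' character by character:
  Position 0: read '0', 1-count=0 -> q_even (no change)
  Position 1: read '0', 1-count=0 -> q_even (no change)
  Position 2: read '1', 1-count=1 -> q_odd
  Position 3: read '0', 1-count=1 -> q_odd (no change)
Final state: q_odd, total 1s = 1 (odd); the DFA requires an odd count -> accept

1


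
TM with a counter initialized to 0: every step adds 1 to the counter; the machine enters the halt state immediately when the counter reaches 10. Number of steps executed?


Counter starts at 0. Counting sequence:
  Step 1: counter = 1
  Step 2: counter = 2
  Step 3: counter = 3
  Step 4: counter = 4
  Step 5: counter = 5
  Step 6: counter = 6
  ...
  Step 10: counter = 10
Counter reached 10 -> halt
Total steps = 10

10


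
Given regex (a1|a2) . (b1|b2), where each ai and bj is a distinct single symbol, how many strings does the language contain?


First group: 2 alternatives
Second group: 2 alternatives
Concatenation: each choice from group 1 pairs with each from group 2
Total = 2 x 2 = 4

4


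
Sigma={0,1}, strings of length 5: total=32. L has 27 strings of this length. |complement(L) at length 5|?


Alphabet: {0,1}
String length: 5
Total strings of length 5 = 2^5 = 32
Strings in L = 27
Complement = total - |L|
= 32 - 27
= 5

5


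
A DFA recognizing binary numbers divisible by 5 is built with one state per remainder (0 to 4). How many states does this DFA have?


Divisibility by 5 is tracked via the remainder mod 5: 0, 1, ..., 4
The construction assigns one state to each remainder
Number of remainders = 5

5


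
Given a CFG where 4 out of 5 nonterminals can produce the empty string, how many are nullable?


Nonterminals: {S, A, B, C, D}
A nonterminal is nullable if it can derive epsilon
Counting nullable nonterminals: 4
Total nullable = 4

4


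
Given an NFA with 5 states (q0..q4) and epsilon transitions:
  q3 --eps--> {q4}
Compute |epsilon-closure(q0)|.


Starting from q0
Initialize closure = {q0}
q0 has no outgoing epsilon transitions -> nothing to add
Final closure: {q0}
Size = 1

1


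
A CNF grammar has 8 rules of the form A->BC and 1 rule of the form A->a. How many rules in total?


CNF allows two rule forms:
  A -> BC (binary): 8 rules
  A -> a (terminal): 1 rule
Total = 8 + 1 = 9

9


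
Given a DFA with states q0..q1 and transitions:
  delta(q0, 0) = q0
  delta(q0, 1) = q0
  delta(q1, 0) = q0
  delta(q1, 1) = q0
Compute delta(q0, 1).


Looking up transition function:
delta(q0, 1) in the table
Row: q0, Column: 1
Result: q0

q0


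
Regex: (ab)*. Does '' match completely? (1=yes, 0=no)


Pattern: (ab)*
String: ''
Pattern requires: zero or more repetitions of 'ab'
Pairs: []
All pairs are 'ab'? Yes
Result: 1

1


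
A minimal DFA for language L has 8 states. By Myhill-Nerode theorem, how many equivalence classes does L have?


Myhill-Nerode theorem:
Number of equivalence classes = number of states in minimal DFA
Minimal DFA states = 8
Therefore equivalence classes = 8

8


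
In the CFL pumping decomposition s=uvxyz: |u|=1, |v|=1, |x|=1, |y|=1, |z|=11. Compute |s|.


|s| = |u| + |v| + |x| + |y| + |z|
= 1 + 1 + 1 + 1 + 11
= 2 + 1 + 12
= 3 + 12
= 15

15


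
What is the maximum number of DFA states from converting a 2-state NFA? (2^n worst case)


NFA has 2 states
Subset construction: each DFA state = subset of NFA states
Maximum subsets = 2^2
2^2 = 4

4


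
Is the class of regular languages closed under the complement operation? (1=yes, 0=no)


Regular languages are closed under:
- Union (DFA product construction)
- Intersection (DFA product construction)
- Complement (swap accept/reject states)
- Concatenation (NFA construction)
- Kleene star (NFA construction)
complement is in this list
Therefore: closed

1


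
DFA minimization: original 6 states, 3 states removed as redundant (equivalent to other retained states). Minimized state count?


Original DFA: 6 states
Redundant states removed: 3
Minimized states = original - removed
= 6 - 3
= 3

3


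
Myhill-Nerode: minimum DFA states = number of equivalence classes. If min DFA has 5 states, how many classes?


Myhill-Nerode theorem:
Number of equivalence classes = number of states in minimal DFA
Minimal DFA states = 5
Therefore equivalence classes = 5

5


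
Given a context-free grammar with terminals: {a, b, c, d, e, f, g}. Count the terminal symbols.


Terminal symbols: a, b, c, d, e, f, g
Counting each: a (#1), b (#2), c (#3), d (#4), e (#5), f (#6), g (#7)
Total = 7

7


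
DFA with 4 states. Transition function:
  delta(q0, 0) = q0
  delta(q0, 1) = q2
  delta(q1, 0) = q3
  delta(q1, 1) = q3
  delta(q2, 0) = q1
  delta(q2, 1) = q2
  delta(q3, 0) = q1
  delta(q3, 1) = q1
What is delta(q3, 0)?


Looking up transition function:
delta(q3, 0) in the table
Row: q3, Column: 0
Result: q1

q1


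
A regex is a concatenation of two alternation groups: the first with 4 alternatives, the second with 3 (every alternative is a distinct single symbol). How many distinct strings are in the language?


First group: 4 alternatives
Second group: 3 alternatives
Concatenation: each choice from group 1 pairs with each from group 2
Total = 4 x 3 = 12

12


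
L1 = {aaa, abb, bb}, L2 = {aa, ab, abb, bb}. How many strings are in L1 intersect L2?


L1 = {aaa, abb, bb}
L2 = {aa, ab, abb, bb}
Checking each string in L1 against L2:
  'aaa': in L2? No
  'abb': in L2? Yes
  'bb': in L2? Yes
Intersection = {abb, bb}
|L1 ∩ L2| = 2

2


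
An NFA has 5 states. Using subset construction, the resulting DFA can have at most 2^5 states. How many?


NFA has 5 states
Subset construction: each DFA state = subset of NFA states
Maximum subsets = 2^5
2^5 = 32

32


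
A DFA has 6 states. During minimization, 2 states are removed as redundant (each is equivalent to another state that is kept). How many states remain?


Original DFA: 6 states
Redundant states removed: 2
Minimized states = original - removed
= 6 - 2
= 4

4


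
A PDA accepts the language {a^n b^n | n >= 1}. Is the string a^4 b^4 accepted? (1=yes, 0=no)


Language requires equal numbers of a's and b's
PDA pushes for each 'a', pops for each 'b'
Number of a's = 4
Number of b's = 4
4 == 4 -> Accept

1


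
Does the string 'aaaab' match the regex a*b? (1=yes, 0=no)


Pattern: a*b
String: 'aaaab'
Pattern requires: zero or more 'a's followed by exactly one 'b'
Found 4 leading 'a's
Remaining: 'b'
Remaining is exactly 'b' -> match
Result: 1

1


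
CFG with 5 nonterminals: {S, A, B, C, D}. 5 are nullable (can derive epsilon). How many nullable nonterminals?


Nonterminals: {S, A, B, C, D}
A nonterminal is nullable if it can derive epsilon
Counting nullable nonterminals: 5
Total nullable = 5

5


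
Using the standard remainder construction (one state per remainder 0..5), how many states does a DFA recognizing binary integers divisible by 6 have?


Divisibility by 6 is tracked via the remainder mod 6: 0, 1, ..., 5
The construction assigns one state to each remainder
Number of remainders = 6

6


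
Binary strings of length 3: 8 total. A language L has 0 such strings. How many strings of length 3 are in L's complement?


Alphabet: {0,1}
String length: 3
Total strings of length 3 = 2^3 = 8
Strings in L = 0
Complement = total - |L|
= 8 - 0
= 8

8


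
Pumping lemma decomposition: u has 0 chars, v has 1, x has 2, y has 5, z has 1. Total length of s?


|s| = |u| + |v| + |x| + |y| + |z|
= 0 + 1 + 2 + 5 + 1
= 1 + 2 + 6
= 3 + 6
= 9

9


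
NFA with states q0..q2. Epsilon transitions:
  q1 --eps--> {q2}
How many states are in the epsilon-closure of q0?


Starting from q0
Initialize closure = {q0}
q0 has no outgoing epsilon transitions -> nothing to add
Final closure: {q0}
Size = 1

1


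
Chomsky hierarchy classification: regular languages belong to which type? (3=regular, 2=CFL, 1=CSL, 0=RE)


Chomsky hierarchy levels:
  Type 3: Regular (DFA/NFA/regex)
  Type 2: Context-free (PDA)
  Type 1: Context-sensitive
  Type 0: Recursively enumerable (TM)
'regular' corresponds to Type 3

3


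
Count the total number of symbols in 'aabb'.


String: 'aabb'
Counting characters:
  'a' appears 2 time(s)
  'b' appears 2 time(s)
Total length = 2 + 2 = 4

4


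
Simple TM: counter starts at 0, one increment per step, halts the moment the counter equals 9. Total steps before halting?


Counter starts at 0. Counting sequence:
  Step 1: counter = 1
  Step 2: counter = 2
  Step 3: counter = 3
  Step 4: counter = 4
  Step 5: counter = 5
  Step 6: counter = 6
  ...
  Step 9: counter = 9
Counter reached 9 -> halt
Total steps = 9

9


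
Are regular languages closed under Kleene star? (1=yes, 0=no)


Regular languages are closed under:
- Union (DFA product construction)
- Intersection (DFA product construction)
- Complement (swap accept/reject states)
- Concatenation (NFA construction)
- Kleene star (NFA construction)
Kleene star is in this list
Therefore: closed

1


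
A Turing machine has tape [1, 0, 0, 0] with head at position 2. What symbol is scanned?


Tape: [1, 0, 0, 0]
Positions: 0 1 2 3
Values:    1 0 0 0
Head at position 2
tape[2] = 0

0


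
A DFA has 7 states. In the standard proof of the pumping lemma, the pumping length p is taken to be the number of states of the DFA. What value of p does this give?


Pumping lemma for regular languages (standard proof):
Take p = |Q|, the number of DFA states.
Any string of length >= |Q| passes through |Q|+1 states while reading its first |Q| symbols,
so by pigeonhole some state repeats, giving the loop that can be pumped.
Here |Q| = 7
Therefore the proof uses p = 7

7


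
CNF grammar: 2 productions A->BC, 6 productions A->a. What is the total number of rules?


CNF allows two rule forms:
  A -> BC (binary): 2 rules
  A -> a (terminal): 6 rules
Total = 2 + 6 = 8

8


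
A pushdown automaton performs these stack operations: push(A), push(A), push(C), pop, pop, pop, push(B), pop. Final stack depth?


Tracing stack operations:
  push(A) -> stack = [A], depth=1
  push(A) -> stack = [A,A], depth=2
  push(C) -> stack = [A,A,C], depth=3
  pop -> removed C, stack = [A,A], depth=2
  pop -> removed A, stack = [A], depth=1
  pop -> removed A, stack = [], depth=0
  push(B) -> stack = [B], depth=1
  pop -> removed B, stack = [], depth=0
Final depth = 0

0


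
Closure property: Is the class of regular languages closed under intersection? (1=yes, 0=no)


Regular languages are closed under all standard operations:
- Union: Yes (product construction)
- Intersection: Yes (product construction)
- Complement: Yes (swap accept/reject)
- Concatenation: Yes (NFA construction)
Operation: intersection -> Closed

1


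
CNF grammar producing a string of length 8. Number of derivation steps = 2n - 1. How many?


Chomsky Normal Form derivation:
String length n = 8
Each step either:
  - Splits a nonterminal into two (n-1 such steps)
  - Converts a nonterminal to terminal (n such steps)
Total = (n-1) + n = 2n - 1
= 2(8) - 1
= 16 - 1
= 15

15


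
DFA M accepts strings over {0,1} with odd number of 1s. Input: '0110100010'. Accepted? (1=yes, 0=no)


DFA has 2 states: q_even (start, accept=no) and q_odd
Processing string '0110100010' character by character:
  Position 0: read '0', 1-count=0 -> q_even (no change)
  Position 1: read '1', 1-count=1 -> q_odd
  Position 2: read '1', 1-count=2 -> q_even
  Position 3: read '0', 1-count=2 -> q_even (no change)
  Position 4: read '1', 1-count=3 -> q_odd
  Position 5: read '0', 1-count=3 -> q_odd (no change)
  Position 6: read '0', 1-count=3 -> q_odd (no change)
  Position 7: read '0', 1-count=3 -> q_odd (no change)
  Position 8: read '1', 1-count=4 -> q_even
  Position 9: read '0', 1-count=4 -> q_even (no change)
Final state: q_even, total 1s = 4 (even); the DFA requires an odd count -> reject

0


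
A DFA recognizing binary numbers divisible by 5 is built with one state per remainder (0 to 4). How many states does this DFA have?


Divisibility by 5 is tracked via the remainder mod 5: 0, 1, ..., 4
The construction assigns one state to each remainder
Number of remainders = 5

5


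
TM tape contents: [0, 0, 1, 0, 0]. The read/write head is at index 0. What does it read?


Tape: [0, 0, 1, 0, 0]
Positions: 0 1 2 3 4
Values:    0 0 1 0 0
Head at position 0
tape[0] = 0

0


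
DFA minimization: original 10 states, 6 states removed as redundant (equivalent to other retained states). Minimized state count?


Original DFA: 10 states
Redundant states removed: 6
Minimized states = original - removed
= 10 - 6
= 4

4


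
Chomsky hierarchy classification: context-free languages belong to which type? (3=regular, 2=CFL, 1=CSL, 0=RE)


Chomsky hierarchy levels:
  Type 3: Regular (DFA/NFA/regex)
  Type 2: Context-free (PDA)
  Type 1: Context-sensitive
  Type 0: Recursively enumerable (TM)
'context-free' corresponds to Type 2

2


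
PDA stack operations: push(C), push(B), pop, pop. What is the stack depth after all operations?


Tracing stack operations:
  push(C) -> stack = [C], depth=1
  push(B) -> stack = [C,B], depth=2
  pop -> removed B, stack = [C], depth=1
  pop -> removed C, stack = [], depth=0
Final depth = 0

0


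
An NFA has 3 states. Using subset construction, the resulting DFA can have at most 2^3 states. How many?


NFA has 3 states
Subset construction: each DFA state = subset of NFA states
Maximum subsets = 2^3
2^3 = 8

8


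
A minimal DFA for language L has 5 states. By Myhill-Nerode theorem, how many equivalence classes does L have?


Myhill-Nerode theorem:
Number of equivalence classes = number of states in minimal DFA
Minimal DFA states = 5
Therefore equivalence classes = 5

5


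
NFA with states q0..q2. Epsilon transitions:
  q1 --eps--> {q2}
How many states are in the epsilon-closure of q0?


Starting from q0
Initialize closure = {q0}
q0 has no outgoing epsilon transitions -> nothing to add
Final closure: {q0}
Size = 1

1


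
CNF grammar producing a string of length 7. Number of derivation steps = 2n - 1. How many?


Chomsky Normal Form derivation:
String length n = 7
Each step either:
  - Splits a nonterminal into two (n-1 such steps)
  - Converts a nonterminal to terminal (n such steps)
Total = (n-1) + n = 2n - 1
= 2(7) - 1
= 14 - 1
= 13

13


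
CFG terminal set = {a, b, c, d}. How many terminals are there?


Terminal symbols: a, b, c, d
Counting each: a (#1), b (#2), c (#3), d (#4)
Total = 4

4


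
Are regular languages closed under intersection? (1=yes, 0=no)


Regular languages are closed under:
- Union (DFA product construction)
- Intersection (DFA product construction)
- Complement (swap accept/reject states)
- Concatenation (NFA construction)
- Kleene star (NFA construction)
intersection is in this list
Therefore: closed

1


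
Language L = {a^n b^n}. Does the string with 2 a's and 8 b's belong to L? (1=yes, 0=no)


Language requires equal numbers of a's and b's
PDA pushes for each 'a', pops for each 'b'
Number of a's = 2
Number of b's = 8
2 != 8 -> Reject

0


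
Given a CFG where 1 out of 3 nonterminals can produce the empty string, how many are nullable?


Nonterminals: {S, A, B}
A nonterminal is nullable if it can derive epsilon
Counting nullable nonterminals: 1
Total nullable = 1

1


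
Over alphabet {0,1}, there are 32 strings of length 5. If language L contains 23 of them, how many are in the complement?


Alphabet: {0,1}
String length: 5
Total strings of length 5 = 2^5 = 32
Strings in L = 23
Complement = total - |L|
= 32 - 23
= 9

9


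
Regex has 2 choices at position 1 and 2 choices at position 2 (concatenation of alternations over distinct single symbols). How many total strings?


First group: 2 alternatives
Second group: 2 alternatives
Concatenation: each choice from group 1 pairs with each from group 2
Total = 2 x 2 = 4

4


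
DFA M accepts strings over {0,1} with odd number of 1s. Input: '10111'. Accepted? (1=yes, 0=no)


DFA has 2 states: q_even (start, accept=no) and q_odd
Processing string '10111' character by character:
  Position 0: read '1', 1-count=1 -> q_odd
  Position 1: read '0', 1-count=1 -> q_odd (no change)
  Position 2: read '1', 1-count=2 -> q_even
  Position 3: read '1', 1-count=3 -> q_odd
  Position 4: read '1', 1-count=4 -> q_even
Final state: q_even, total 1s = 4 (even); the DFA requires an odd count -> reject

0


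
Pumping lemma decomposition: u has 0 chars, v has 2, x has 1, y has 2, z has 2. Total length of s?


|s| = |u| + |v| + |x| + |y| + |z|
= 0 + 2 + 1 + 2 + 2
= 2 + 1 + 4
= 3 + 4
= 7

7


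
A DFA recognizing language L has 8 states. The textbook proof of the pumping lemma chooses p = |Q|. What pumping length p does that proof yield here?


Pumping lemma for regular languages (standard proof):
Take p = |Q|, the number of DFA states.
Any string of length >= |Q| passes through |Q|+1 states while reading its first |Q| symbols,
so by pigeonhole some state repeats, giving the loop that can be pumped.
Here |Q| = 8
Therefore the proof uses p = 8

8


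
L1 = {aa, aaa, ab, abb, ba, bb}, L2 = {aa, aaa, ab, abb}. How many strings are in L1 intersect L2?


L1 = {aa, aaa, ab, abb, ba, bb}
L2 = {aa, aaa, ab, abb}
Checking each string in L1 against L2:
  'aa': in L2? Yes
  'aaa': in L2? Yes
  'ab': in L2? Yes
  'abb': in L2? Yes
  'ba': in L2? No
  'bb': in L2? No
Intersection = {aa, aaa, ab, abb}
|L1 ∩ L2| = 4

4


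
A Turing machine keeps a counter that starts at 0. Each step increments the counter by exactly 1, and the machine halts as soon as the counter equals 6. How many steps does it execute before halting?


Counter starts at 0. Counting sequence:
  Step 1: counter = 1
  Step 2: counter = 2
  Step 3: counter = 3
  Step 4: counter = 4
  Step 5: counter = 5
  Step 6: counter = 6
Counter reached 6 -> halt
Total steps = 6

6


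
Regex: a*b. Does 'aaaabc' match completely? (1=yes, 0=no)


Pattern: a*b
String: 'aaaabc'
Pattern requires: zero or more 'a's followed by exactly one 'b'
Found 4 leading 'a's
Remaining: 'bc'
Remaining is not 'b' -> no match
Result: 0

0


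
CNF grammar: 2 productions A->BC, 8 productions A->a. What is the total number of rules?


CNF allows two rule forms:
  A -> BC (binary): 2 rules
  A -> a (terminal): 8 rules
Total = 2 + 8 = 10

10


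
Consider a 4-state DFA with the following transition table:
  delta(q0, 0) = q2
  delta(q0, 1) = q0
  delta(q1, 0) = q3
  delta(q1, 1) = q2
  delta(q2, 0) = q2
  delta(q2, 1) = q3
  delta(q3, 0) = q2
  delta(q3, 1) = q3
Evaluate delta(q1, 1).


Looking up transition function:
delta(q1, 1) in the table
Row: q1, Column: 1
Result: q2

q2


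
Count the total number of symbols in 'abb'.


String: 'abb'
Counting characters:
  'a' appears 1 time(s)
  'b' appears 2 time(s)
Total length = 1 + 2 = 3

3


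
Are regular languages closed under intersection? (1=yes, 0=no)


Regular languages are closed under all standard operations:
- Union: Yes (product construction)
- Intersection: Yes (product construction)
- Complement: Yes (swap accept/reject)
- Concatenation: Yes (NFA construction)
Operation: intersection -> Closed

1


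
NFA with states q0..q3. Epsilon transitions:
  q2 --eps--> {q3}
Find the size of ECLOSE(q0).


Starting from q0
Initialize closure = {q0}
q0 has no outgoing epsilon transitions -> nothing to add
Final closure: {q0}
Size = 1

1


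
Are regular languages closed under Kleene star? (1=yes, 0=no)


Regular languages are closed under:
- Union (DFA product construction)
- Intersection (DFA product construction)
- Complement (swap accept/reject states)
- Concatenation (NFA construction)
- Kleene star (NFA construction)
Kleene star is in this list
Therefore: closed

1


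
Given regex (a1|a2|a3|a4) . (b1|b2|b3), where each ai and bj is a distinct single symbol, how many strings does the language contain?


First group: 4 alternatives
Second group: 3 alternatives
Concatenation: each choice from group 1 pairs with each from group 2
Total = 4 x 3 = 12

12


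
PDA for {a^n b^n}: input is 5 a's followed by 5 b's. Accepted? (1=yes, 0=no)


Language requires equal numbers of a's and b's
PDA pushes for each 'a', pops for each 'b'
Number of a's = 5
Number of b's = 5
5 == 5 -> Accept

1


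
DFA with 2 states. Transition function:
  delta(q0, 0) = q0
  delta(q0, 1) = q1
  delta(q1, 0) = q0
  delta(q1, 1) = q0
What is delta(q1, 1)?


Looking up transition function:
delta(q1, 1) in the table
Row: q1, Column: 1
Result: q0

q0


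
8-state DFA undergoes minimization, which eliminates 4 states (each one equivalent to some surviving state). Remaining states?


Original DFA: 8 states
Redundant states removed: 4
Minimized states = original - removed
= 8 - 4
= 4

4


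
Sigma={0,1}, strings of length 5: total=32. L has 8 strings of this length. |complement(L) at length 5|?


Alphabet: {0,1}
String length: 5
Total strings of length 5 = 2^5 = 32
Strings in L = 8
Complement = total - |L|
= 32 - 8
= 24

24


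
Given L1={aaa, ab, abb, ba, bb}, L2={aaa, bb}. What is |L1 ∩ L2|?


L1 = {aaa, ab, abb, ba, bb}
L2 = {aaa, bb}
Checking each string in L1 against L2:
  'aaa': in L2? Yes
  'ab': in L2? No
  'abb': in L2? No
  'ba': in L2? No
  'bb': in L2? Yes
Intersection = {aaa, bb}
|L1 ∩ L2| = 2

2


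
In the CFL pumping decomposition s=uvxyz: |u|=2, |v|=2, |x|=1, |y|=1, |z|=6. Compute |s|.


|s| = |u| + |v| + |x| + |y| + |z|
= 2 + 2 + 1 + 1 + 6
= 4 + 1 + 7
= 5 + 7
= 12

12


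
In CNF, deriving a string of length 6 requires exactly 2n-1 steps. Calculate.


Chomsky Normal Form derivation:
String length n = 6
Each step either:
  - Splits a nonterminal into two (n-1 such steps)
  - Converts a nonterminal to terminal (n such steps)
Total = (n-1) + n = 2n - 1
= 2(6) - 1
= 12 - 1
= 11

11


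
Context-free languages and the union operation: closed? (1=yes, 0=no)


CFL closure properties:
  Closed under: union, concatenation, Kleene star
  NOT closed under: intersection, complement
Operation 'union' is in closed list -> Yes (closed)

1


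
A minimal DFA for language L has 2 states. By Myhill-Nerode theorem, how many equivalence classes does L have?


Myhill-Nerode theorem:
Number of equivalence classes = number of states in minimal DFA
Minimal DFA states = 2
Therefore equivalence classes = 2

2


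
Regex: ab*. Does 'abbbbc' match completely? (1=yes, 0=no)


Pattern: ab*
String: 'abbbbc'
Pattern requires: exactly one 'a' followed by zero or more 'b's
First char is 'a' -> OK
Rest 'bbbbc': all b's? No
Result: 0

0


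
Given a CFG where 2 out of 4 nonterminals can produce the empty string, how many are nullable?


Nonterminals: {S, A, B, C}
A nonterminal is nullable if it can derive epsilon
Counting nullable nonterminals: 2
Total nullable = 2

2


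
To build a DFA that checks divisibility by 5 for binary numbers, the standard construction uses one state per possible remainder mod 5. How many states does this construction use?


Divisibility by 5 is tracked via the remainder mod 5: 0, 1, ..., 4
The construction assigns one state to each remainder
Number of remainders = 5

5


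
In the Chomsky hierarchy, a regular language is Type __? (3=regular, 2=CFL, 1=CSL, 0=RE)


Chomsky hierarchy levels:
  Type 3: Regular (DFA/NFA/regex)
  Type 2: Context-free (PDA)
  Type 1: Context-sensitive
  Type 0: Recursively enumerable (TM)
'regular' corresponds to Type 3

3


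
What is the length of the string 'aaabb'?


String: 'aaabb'
Counting characters:
  'a' appears 3 time(s)
  'b' appears 2 time(s)
Total length = 3 + 2 = 5

5


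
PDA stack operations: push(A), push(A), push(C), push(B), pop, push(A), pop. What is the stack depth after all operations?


Tracing stack operations:
  push(A) -> stack = [A], depth=1
  push(A) -> stack = [A,A], depth=2
  push(C) -> stack = [A,A,C], depth=3
  push(B) -> stack = [A,A,C,B], depth=4
  pop -> removed B, stack = [A,A,C], depth=3
  push(A) -> stack = [A,A,C,A], depth=4
  pop -> removed A, stack = [A,A,C], depth=3
Final depth = 3

3


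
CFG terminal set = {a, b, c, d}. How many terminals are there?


Terminal symbols: a, b, c, d
Counting each: a (#1), b (#2), c (#3), d (#4)
Total = 4

4


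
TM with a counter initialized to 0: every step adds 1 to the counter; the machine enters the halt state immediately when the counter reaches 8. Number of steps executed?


Counter starts at 0. Counting sequence:
  Step 1: counter = 1
  Step 2: counter = 2
  Step 3: counter = 3
  Step 4: counter = 4
  Step 5: counter = 5
  Step 6: counter = 6
  Step 7: counter = 7
  Step 8: counter = 8
Counter reached 8 -> halt
Total steps = 8

8


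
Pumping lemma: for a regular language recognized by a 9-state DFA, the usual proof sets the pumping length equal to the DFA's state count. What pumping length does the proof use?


Pumping lemma for regular languages (standard proof):
Take p = |Q|, the number of DFA states.
Any string of length >= |Q| passes through |Q|+1 states while reading its first |Q| symbols,
so by pigeonhole some state repeats, giving the loop that can be pumped.
Here |Q| = 9
Therefore the proof uses p = 9

9


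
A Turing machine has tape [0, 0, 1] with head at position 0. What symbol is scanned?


Tape: [0, 0, 1]
Positions: 0 1 2
Values:    0 0 1
Head at position 0
tape[0] = 0

0


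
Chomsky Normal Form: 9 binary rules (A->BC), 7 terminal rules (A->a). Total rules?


CNF allows two rule forms:
  A -> BC (binary): 9 rules
  A -> a (terminal): 7 rules
Total = 9 + 7 = 16

16


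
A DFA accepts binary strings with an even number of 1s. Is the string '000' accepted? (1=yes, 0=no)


DFA has 2 states: q_even (start, accept=yes) and q_odd
Processing string '000' character by character:
  Position 0: read '0', 1-count=0 -> q_even (no change)
  Position 1: read '0', 1-count=0 -> q_even (no change)
  Position 2: read '0', 1-count=0 -> q_even (no change)
Final state: q_even, total 1s = 0 (even); the DFA requires an even count -> accept

1


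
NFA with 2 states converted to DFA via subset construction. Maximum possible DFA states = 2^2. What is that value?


NFA has 2 states
Subset construction: each DFA state = subset of NFA states
Maximum subsets = 2^2
2^2 = 4

4


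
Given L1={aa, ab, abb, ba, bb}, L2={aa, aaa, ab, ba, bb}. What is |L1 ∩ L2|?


L1 = {aa, ab, abb, ba, bb}
L2 = {aa, aaa, ab, ba, bb}
Checking each string in L1 against L2:
  'aa': in L2? Yes
  'ab': in L2? Yes
  'abb': in L2? No
  'ba': in L2? Yes
  'bb': in L2? Yes
Intersection = {aa, ab, ba, bb}
|L1 ∩ L2| = 4

4


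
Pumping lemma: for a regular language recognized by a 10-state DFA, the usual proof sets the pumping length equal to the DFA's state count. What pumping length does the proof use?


Pumping lemma for regular languages (standard proof):
Take p = |Q|, the number of DFA states.
Any string of length >= |Q| passes through |Q|+1 states while reading its first |Q| symbols,
so by pigeonhole some state repeats, giving the loop that can be pumped.
Here |Q| = 10
Therefore the proof uses p = 10

10


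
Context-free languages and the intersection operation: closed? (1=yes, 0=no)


CFL closure properties:
  Closed under: union, concatenation, Kleene star
  NOT closed under: intersection, complement
Operation 'intersection' is in not-closed list -> No (not closed)

0


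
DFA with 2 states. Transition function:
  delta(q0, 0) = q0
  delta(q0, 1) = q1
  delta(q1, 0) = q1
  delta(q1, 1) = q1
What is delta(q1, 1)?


Looking up transition function:
delta(q1, 1) in the table
Row: q1, Column: 1
Result: q1

q1


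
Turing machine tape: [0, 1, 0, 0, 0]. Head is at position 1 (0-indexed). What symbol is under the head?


Tape: [0, 1, 0, 0, 0]
Positions: 0 1 2 3 4
Values:    0 1 0 0 0
Head at position 1
tape[1] = 1

1


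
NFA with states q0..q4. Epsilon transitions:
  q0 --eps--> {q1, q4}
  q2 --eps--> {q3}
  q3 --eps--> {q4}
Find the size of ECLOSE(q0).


Starting from q0
Initialize closure = {q0}
Follow epsilon from q0 -> add q1
Follow epsilon from q0 -> add q4
Final closure: {q0, q1, q4}
Size = 3

3


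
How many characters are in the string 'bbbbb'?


String: 'bbbbb'
Counting characters:
  'b' appears 5 time(s)
Total length = 0 + 5 = 5

5


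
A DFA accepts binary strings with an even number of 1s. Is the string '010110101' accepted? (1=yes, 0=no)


DFA has 2 states: q_even (start, accept=yes) and q_odd
Processing string '010110101' character by character:
  Position 0: read '0', 1-count=0 -> q_even (no change)
  Position 1: read '1', 1-count=1 -> q_odd
  Position 2: read '0', 1-count=1 -> q_odd (no change)
  Position 3: read '1', 1-count=2 -> q_even
  Position 4: read '1', 1-count=3 -> q_odd
  Position 5: read '0', 1-count=3 -> q_odd (no change)
  Position 6: read '1', 1-count=4 -> q_even
  Position 7: read '0', 1-count=4 -> q_even (no change)
  Position 8: read '1', 1-count=5 -> q_odd
Final state: q_odd, total 1s = 5 (odd); the DFA requires an even count -> reject

0


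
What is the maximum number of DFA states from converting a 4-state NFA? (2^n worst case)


NFA has 4 states
Subset construction: each DFA state = subset of NFA states
Maximum subsets = 2^4
2^4 = 16

16


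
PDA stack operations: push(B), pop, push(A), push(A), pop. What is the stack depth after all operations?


Tracing stack operations:
  push(B) -> stack = [B], depth=1
  pop -> removed B, stack = [], depth=0
  push(A) -> stack = [A], depth=1
  push(A) -> stack = [A,A], depth=2
  pop -> removed A, stack = [A], depth=1
Final depth = 1

1


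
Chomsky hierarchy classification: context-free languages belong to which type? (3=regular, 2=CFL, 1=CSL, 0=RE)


Chomsky hierarchy levels:
  Type 3: Regular (DFA/NFA/regex)
  Type 2: Context-free (PDA)
  Type 1: Context-sensitive
  Type 0: Recursively enumerable (TM)
'context-free' corresponds to Type 2

2


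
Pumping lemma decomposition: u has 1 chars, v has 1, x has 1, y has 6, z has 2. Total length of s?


|s| = |u| + |v| + |x| + |y| + |z|
= 1 + 1 + 1 + 6 + 2
= 2 + 1 + 8
= 3 + 8
= 11

11


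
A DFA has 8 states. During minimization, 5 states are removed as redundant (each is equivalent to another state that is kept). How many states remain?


Original DFA: 8 states
Redundant states removed: 5
Minimized states = original - removed
= 8 - 5
= 3

3


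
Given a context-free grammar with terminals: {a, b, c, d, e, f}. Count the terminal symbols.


Terminal symbols: a, b, c, d, e, f
Counting each: a (#1), b (#2), c (#3), d (#4), e (#5), f (#6)
Total = 6

6


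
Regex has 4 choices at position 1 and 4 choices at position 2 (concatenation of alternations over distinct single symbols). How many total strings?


First group: 4 alternatives
Second group: 4 alternatives
Concatenation: each choice from group 1 pairs with each from group 2
Total = 4 x 4 = 16

16


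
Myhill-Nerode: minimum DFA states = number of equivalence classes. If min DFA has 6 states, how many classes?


Myhill-Nerode theorem:
Number of equivalence classes = number of states in minimal DFA
Minimal DFA states = 6
Therefore equivalence classes = 6

6


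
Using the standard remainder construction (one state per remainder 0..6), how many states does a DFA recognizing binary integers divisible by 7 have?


Divisibility by 7 is tracked via the remainder mod 7: 0, 1, ..., 6
The construction assigns one state to each remainder
Number of remainders = 7

7


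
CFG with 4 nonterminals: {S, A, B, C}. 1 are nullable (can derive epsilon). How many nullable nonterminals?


Nonterminals: {S, A, B, C}
A nonterminal is nullable if it can derive epsilon
Counting nullable nonterminals: 1
Total nullable = 1

1


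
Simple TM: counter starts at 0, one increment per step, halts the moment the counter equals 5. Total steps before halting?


Counter starts at 0. Counting sequence:
  Step 1: counter = 1
  Step 2: counter = 2
  Step 3: counter = 3
  Step 4: counter = 4
  Step 5: counter = 5
Counter reached 5 -> halt
Total steps = 5

5


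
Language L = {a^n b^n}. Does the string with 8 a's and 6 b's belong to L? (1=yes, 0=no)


Language requires equal numbers of a's and b's
PDA pushes for each 'a', pops for each 'b'
Number of a's = 8
Number of b's = 6
8 != 6 -> Reject

0


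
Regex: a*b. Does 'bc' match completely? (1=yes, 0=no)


Pattern: a*b
String: 'bc'
Pattern requires: zero or more 'a's followed by exactly one 'b'
Found 0 leading 'a's
Remaining: 'bc'
Remaining is not 'b' -> no match
Result: 0

0


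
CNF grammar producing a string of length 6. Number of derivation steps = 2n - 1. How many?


Chomsky Normal Form derivation:
String length n = 6
Each step either:
  - Splits a nonterminal into two (n-1 such steps)
  - Converts a nonterminal to terminal (n such steps)
Total = (n-1) + n = 2n - 1
= 2(6) - 1
= 12 - 1
= 11

11


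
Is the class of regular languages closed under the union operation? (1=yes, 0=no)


Regular languages are closed under:
- Union (DFA product construction)
- Intersection (DFA product construction)
- Complement (swap accept/reject states)
- Concatenation (NFA construction)
- Kleene star (NFA construction)
union is in this list
Therefore: closed

1


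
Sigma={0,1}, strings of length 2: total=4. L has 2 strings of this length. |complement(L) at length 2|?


Alphabet: {0,1}
String length: 2
Total strings of length 2 = 2^2 = 4
Strings in L = 2
Complement = total - |L|
= 4 - 2
= 2

2


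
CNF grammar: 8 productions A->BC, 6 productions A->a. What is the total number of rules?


CNF allows two rule forms:
  A -> BC (binary): 8 rules
  A -> a (terminal): 6 rules
Total = 8 + 6 = 14

14


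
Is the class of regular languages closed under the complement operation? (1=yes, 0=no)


Regular languages are closed under:
- Union (DFA product construction)
- Intersection (DFA product construction)
- Complement (swap accept/reject states)
- Concatenation (NFA construction)
- Kleene star (NFA construction)
complement is in this list
Therefore: closed

1


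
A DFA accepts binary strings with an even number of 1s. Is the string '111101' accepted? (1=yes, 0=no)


DFA has 2 states: q_even (start, accept=yes) and q_odd
Processing string '111101' character by character:
  Position 0: read '1', 1-count=1 -> q_odd
  Position 1: read '1', 1-count=2 -> q_even
  Position 2: read '1', 1-count=3 -> q_odd
  Position 3: read '1', 1-count=4 -> q_even
  Position 4: read '0', 1-count=4 -> q_even (no change)
  Position 5: read '1', 1-count=5 -> q_odd
Final state: q_odd, total 1s = 5 (odd); the DFA requires an even count -> reject

0


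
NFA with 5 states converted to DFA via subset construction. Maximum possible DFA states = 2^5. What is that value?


NFA has 5 states
Subset construction: each DFA state = subset of NFA states
Maximum subsets = 2^5
2^5 = 32

32


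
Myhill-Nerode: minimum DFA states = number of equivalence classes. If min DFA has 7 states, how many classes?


Myhill-Nerode theorem:
Number of equivalence classes = number of states in minimal DFA
Minimal DFA states = 7
Therefore equivalence classes = 7

7


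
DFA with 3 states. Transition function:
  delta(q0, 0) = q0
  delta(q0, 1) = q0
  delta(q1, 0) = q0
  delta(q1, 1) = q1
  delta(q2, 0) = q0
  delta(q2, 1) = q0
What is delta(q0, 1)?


Looking up transition function:
delta(q0, 1) in the table
Row: q0, Column: 1
Result: q0

q0


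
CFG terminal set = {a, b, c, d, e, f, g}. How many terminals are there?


Terminal symbols: a, b, c, d, e, f, g
Counting each: a (#1), b (#2), c (#3), d (#4), e (#5), f (#6), g (#7)
Total = 7

7


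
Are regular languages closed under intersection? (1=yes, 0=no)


Regular languages are closed under all standard operations:
- Union: Yes (product construction)
- Intersection: Yes (product construction)
- Complement: Yes (swap accept/reject)
- Concatenation: Yes (NFA construction)
Operation: intersection -> Closed

1


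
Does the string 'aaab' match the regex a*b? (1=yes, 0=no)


Pattern: a*b
String: 'aaab'
Pattern requires: zero or more 'a's followed by exactly one 'b'
Found 3 leading 'a's
Remaining: 'b'
Remaining is exactly 'b' -> match
Result: 1

1


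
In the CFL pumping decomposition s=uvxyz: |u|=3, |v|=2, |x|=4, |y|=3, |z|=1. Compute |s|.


|s| = |u| + |v| + |x| + |y| + |z|
= 3 + 2 + 4 + 3 + 1
= 5 + 4 + 4
= 9 + 4
= 13

13


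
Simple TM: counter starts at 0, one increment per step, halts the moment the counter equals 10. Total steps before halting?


Counter starts at 0. Counting sequence:
  Step 1: counter = 1
  Step 2: counter = 2
  Step 3: counter = 3
  Step 4: counter = 4
  Step 5: counter = 5
  Step 6: counter = 6
  ...
  Step 10: counter = 10
Counter reached 10 -> halt
Total steps = 10

10


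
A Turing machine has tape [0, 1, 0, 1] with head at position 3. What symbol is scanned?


Tape: [0, 1, 0, 1]
Positions: 0 1 2 3
Values:    0 1 0 1
Head at position 3
tape[3] = 1

1


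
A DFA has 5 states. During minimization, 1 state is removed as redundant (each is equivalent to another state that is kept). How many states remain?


Original DFA: 5 states
Redundant states removed: 1
Minimized states = original - removed
= 5 - 1
= 4

4


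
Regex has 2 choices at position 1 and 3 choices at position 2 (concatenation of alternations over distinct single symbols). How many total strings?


First group: 2 alternatives
Second group: 3 alternatives
Concatenation: each choice from group 1 pairs with each from group 2
Total = 2 x 3 = 6

6


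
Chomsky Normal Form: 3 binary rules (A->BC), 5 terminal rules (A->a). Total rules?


CNF allows two rule forms:
  A -> BC (binary): 3 rules
  A -> a (terminal): 5 rules
Total = 3 + 5 = 8

8


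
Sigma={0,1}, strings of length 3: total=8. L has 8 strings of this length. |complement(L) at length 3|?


Alphabet: {0,1}
String length: 3
Total strings of length 3 = 2^3 = 8
Strings in L = 8
Complement = total - |L|
= 8 - 8
= 0

0


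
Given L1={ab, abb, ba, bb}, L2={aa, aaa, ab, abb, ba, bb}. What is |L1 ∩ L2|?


L1 = {ab, abb, ba, bb}
L2 = {aa, aaa, ab, abb, ba, bb}
Checking each string in L1 against L2:
  'ab': in L2? Yes
  'abb': in L2? Yes
  'ba': in L2? Yes
  'bb': in L2? Yes
Intersection = {ab, abb, ba, bb}
|L1 ∩ L2| = 4

4


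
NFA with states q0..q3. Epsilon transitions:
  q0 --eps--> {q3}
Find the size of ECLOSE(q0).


Starting from q0
Initialize closure = {q0}
Follow epsilon from q0 -> add q3
Final closure: {q0, q3}
Size = 2

2


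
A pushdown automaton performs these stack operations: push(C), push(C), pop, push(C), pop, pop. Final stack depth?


Tracing stack operations:
  push(C) -> stack = [C], depth=1
  push(C) -> stack = [C,C], depth=2
  pop -> removed C, stack = [C], depth=1
  push(C) -> stack = [C,C], depth=2
  pop -> removed C, stack = [C], depth=1
  pop -> removed C, stack = [], depth=0
Final depth = 0

0
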